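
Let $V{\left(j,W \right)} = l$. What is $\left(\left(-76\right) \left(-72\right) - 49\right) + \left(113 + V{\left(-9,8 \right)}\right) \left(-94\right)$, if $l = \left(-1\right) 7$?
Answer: $-4541$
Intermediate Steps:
$l = -7$
$V{\left(j,W \right)} = -7$
$\left(\left(-76\right) \left(-72\right) - 49\right) + \left(113 + V{\left(-9,8 \right)}\right) \left(-94\right) = \left(\left(-76\right) \left(-72\right) - 49\right) + \left(113 - 7\right) \left(-94\right) = \left(5472 - 49\right) + 106 \left(-94\right) = 5423 - 9964 = -4541$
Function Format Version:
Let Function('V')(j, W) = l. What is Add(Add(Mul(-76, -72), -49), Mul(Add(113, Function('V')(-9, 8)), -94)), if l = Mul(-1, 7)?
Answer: -4541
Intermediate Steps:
l = -7
Function('V')(j, W) = -7
Add(Add(Mul(-76, -72), -49), Mul(Add(113, Function('V')(-9, 8)), -94)) = Add(Add(Mul(-76, -72), -49), Mul(Add(113, -7), -94)) = Add(Add(5472, -49), Mul(106, -94)) = Add(5423, -9964) = -4541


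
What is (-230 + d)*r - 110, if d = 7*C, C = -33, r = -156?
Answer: 71806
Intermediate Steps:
d = -231 (d = 7*(-33) = -231)
(-230 + d)*r - 110 = (-230 - 231)*(-156) - 110 = -461*(-156) - 110 = 71916 - 110 = 71806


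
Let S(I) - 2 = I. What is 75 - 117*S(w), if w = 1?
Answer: -276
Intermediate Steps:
S(I) = 2 + I
75 - 117*S(w) = 75 - 117*(2 + 1) = 75 - 117*3 = 75 - 351 = -276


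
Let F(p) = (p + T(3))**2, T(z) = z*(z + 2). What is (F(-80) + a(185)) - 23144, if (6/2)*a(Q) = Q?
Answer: -56572/3 ≈ -18857.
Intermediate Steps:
T(z) = z*(2 + z)
a(Q) = Q/3
F(p) = (15 + p)**2 (F(p) = (p + 3*(2 + 3))**2 = (p + 3*5)**2 = (p + 15)**2 = (15 + p)**2)
(F(-80) + a(185)) - 23144 = ((15 - 80)**2 + (1/3)*185) - 23144 = ((-65)**2 + 185/3) - 23144 = (4225 + 185/3) - 23144 = 12860/3 - 23144 = -56572/3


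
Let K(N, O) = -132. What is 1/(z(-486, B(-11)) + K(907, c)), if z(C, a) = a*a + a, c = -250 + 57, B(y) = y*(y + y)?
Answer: 1/58674 ≈ 1.7043e-5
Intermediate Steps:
B(y) = 2*y**2 (B(y) = y*(2*y) = 2*y**2)
c = -193
z(C, a) = a + a**2 (z(C, a) = a**2 + a = a + a**2)
1/(z(-486, B(-11)) + K(907, c)) = 1/((2*(-11)**2)*(1 + 2*(-11)**2) - 132) = 1/((2*121)*(1 + 2*121) - 132) = 1/(242*(1 + 242) - 132) = 1/(242*243 - 132) = 1/(58806 - 132) = 1/58674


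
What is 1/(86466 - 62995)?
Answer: 1/23471 ≈ 4.2606e-5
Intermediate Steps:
1/(86466 - 62995) = 1/23471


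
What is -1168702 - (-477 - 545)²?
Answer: -2213186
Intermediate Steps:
-1168702 - (-477 - 545)² = -1168702 - 1*(-1022)² = -1168702 - 1*1044484 = -1168702 - 1044484 = -2213186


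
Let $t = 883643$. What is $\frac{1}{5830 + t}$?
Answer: $\frac{1}{889473} \approx 1.1243 \cdot 10^{-6}$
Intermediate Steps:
$\frac{1}{5830 + t} = \frac{1}{5830 + 883643} = \frac{1}{889473}$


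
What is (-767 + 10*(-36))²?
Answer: 1270129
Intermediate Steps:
(-767 + 10*(-36))² = (-767 - 360)² = (-1127)² = 1270129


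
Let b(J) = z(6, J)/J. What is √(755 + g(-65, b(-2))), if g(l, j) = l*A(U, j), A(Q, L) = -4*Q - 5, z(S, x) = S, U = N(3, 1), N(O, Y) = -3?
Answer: 10*√3 ≈ 17.320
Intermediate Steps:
U = -3
b(J) = 6/J
A(Q, L) = -5 - 4*Q
g(l, j) = 7*l (g(l, j) = l*(-5 - 4*(-3)) = l*(-5 + 12) = l*7 = 7*l)
√(755 + g(-65, b(-2))) = √(755 + 7*(-65)) = √(755 - 455) = √300 = 10*√3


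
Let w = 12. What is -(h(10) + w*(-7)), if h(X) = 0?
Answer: 84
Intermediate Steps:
-(h(10) + w*(-7)) = -(0 + 12*(-7)) = -(0 - 84) = -1*(-84) = 84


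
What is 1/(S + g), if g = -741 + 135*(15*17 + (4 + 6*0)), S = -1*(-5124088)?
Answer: 1/5158312 ≈ 1.9386e-7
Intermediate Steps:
S = 5124088
g = 34224 (g = -741 + 135*(255 + (4 + 0)) = -741 + 135*(255 + 4) = -741 + 135*259 = -741 + 34965 = 34224)
1/(S + g) = 1/(5124088 + 34224) = 1/5158312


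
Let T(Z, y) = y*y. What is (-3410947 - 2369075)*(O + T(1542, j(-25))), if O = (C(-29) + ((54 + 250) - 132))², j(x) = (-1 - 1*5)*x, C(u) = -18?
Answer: -267129496752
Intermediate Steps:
j(x) = -6*x (j(x) = (-1 - 5)*x = -6*x)
O = 23716 (O = (-18 + ((54 + 250) - 132))² = (-18 + (304 - 132))² = (-18 + 172)² = 154² = 23716)
T(Z, y) = y²
(-3410947 - 2369075)*(O + T(1542, j(-25))) = (-3410947 - 2369075)*(23716 + (-6*(-25))²) = -5780022*(23716 + 150²) = -5780022*(23716 + 22500) = -5780022*46216 = -267129496752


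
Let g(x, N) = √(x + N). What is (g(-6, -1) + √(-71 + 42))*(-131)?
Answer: 131*I*(-√7 - √29) ≈ -1052.1*I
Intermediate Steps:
g(x, N) = √(N + x)
(g(-6, -1) + √(-71 + 42))*(-131) = (√(-1 - 6) + √(-71 + 42))*(-131) = (√(-7) + √(-29))*(-131) = (I*√7 + I*√29)*(-131) = -131*I*√7 - 131*I*√29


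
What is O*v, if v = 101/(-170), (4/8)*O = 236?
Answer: -23836/85 ≈ -280.42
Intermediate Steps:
O = 472 (O = 2*236 = 472)
v = -101/170 (v = 101*(-1/170) = -101/170 ≈ -0.59412)
O*v = 472*(-101/170) = -23836/85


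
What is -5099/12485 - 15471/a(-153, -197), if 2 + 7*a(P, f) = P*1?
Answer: 54051908/77407 ≈ 698.28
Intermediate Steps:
a(P, f) = -2/7 + P/7 (a(P, f) = -2/7 + (P*1)/7 = -2/7 + P/7)
-5099/12485 - 15471/a(-153, -197) = -5099/12485 - 15471/(-2/7 + (1/7)*(-153)) = -5099*1/12485 - 15471/(-2/7 - 153/7) = -5099/12485 - 15471/(-155/7) = -5099/12485 - 15471*(-7/155) = -5099/12485 + 108297/155 = 54051908/77407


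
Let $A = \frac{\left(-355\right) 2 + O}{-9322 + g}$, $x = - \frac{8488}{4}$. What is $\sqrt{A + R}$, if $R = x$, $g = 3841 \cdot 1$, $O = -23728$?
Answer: $\frac{26 i \sqrt{1161769}}{609} \approx 46.017 i$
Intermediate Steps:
$g = 3841$
$x = -2122$ ($x = \left(-8488\right) \frac{1}{4} = -2122$)
$R = -2122$
$A = \frac{8146}{1827}$ ($A = \frac{\left(-355\right) 2 - 23728}{-9322 + 3841} = \frac{-710 - 23728}{-5481} = \left(-24438\right) \left(- \frac{1}{5481}\right) = \frac{8146}{1827} \approx 4.4587$)
$\sqrt{A + R} = \sqrt{\frac{8146}{1827} - 2122} = \sqrt{- \frac{3868748}{1827}} = \frac{26 i \sqrt{1161769}}{609}$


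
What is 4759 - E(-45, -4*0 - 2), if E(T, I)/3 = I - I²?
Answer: 4777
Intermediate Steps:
E(T, I) = -3*I² + 3*I (E(T, I) = 3*(I - I²) = -3*I² + 3*I)
4759 - E(-45, -4*0 - 2) = 4759 - 3*(-4*0 - 2)*(1 - (-4*0 - 2)) = 4759 - 3*(0 - 2)*(1 - (0 - 2)) = 4759 - 3*(-2)*(1 - 1*(-2)) = 4759 - 3*(-2)*(1 + 2) = 4759 - 3*(-2)*3 = 4759 - 1*(-18) = 4759 + 18 = 4777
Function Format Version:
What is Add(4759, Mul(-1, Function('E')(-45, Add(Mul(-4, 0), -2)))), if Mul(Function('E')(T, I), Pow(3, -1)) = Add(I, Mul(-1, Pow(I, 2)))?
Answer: 4777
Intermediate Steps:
Function('E')(T, I) = Add(Mul(-3, Pow(I, 2)), Mul(3, I)) (Function('E')(T, I) = Mul(3, Add(I, Mul(-1, Pow(I, 2)))) = Add(Mul(-3, Pow(I, 2)), Mul(3, I)))
Add(4759, Mul(-1, Function('E')(-45, Add(Mul(-4, 0), -2)))) = Add(4759, Mul(-1, Mul(3, Add(Mul(-4, 0), -2), Add(1, Mul(-1, Add(Mul(-4, 0), -2)))))) = Add(4759, Mul(-1, Mul(3, Add(0, -2), Add(1, Mul(-1, Add(0, -2)))))) = Add(4759, Mul(-1, Mul(3, -2, Add(1, Mul(-1, -2))))) = Add(4759, Mul(-1, Mul(3, -2, Add(1, 2)))) = Add(4759, Mul(-1, Mul(3, -2, 3))) = Add(4759, Mul(-1, -18)) = Add(4759, 18) = 4777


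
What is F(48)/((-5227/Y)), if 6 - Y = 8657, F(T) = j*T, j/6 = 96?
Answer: 239182848/5227 ≈ 45759.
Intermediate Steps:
j = 576 (j = 6*96 = 576)
F(T) = 576*T
Y = -8651 (Y = 6 - 1*8657 = 6 - 8657 = -8651)
F(48)/((-5227/Y)) = (576*48)/((-5227/(-8651))) = 27648/((-5227*(-1/8651))) = 27648/(5227/8651) = 27648*(8651/5227) = 239182848/5227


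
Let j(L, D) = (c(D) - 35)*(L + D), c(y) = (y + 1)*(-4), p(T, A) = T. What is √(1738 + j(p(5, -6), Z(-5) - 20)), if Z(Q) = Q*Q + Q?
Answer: √1543 ≈ 39.281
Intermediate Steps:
Z(Q) = Q + Q² (Z(Q) = Q² + Q = Q + Q²)
c(y) = -4 - 4*y (c(y) = (1 + y)*(-4) = -4 - 4*y)
j(L, D) = (-39 - 4*D)*(D + L) (j(L, D) = ((-4 - 4*D) - 35)*(L + D) = (-39 - 4*D)*(D + L))
√(1738 + j(p(5, -6), Z(-5) - 20)) = √(1738 + (-39*(-5*(1 - 5) - 20) - 39*5 - 4*(-5*(1 - 5) - 20)² - 4*(-5*(1 - 5) - 20)*5)) = √(1738 + (-39*(-5*(-4) - 20) - 195 - 4*(-5*(-4) - 20)² - 4*(-5*(-4) - 20)*5)) = √(1738 + (-39*(20 - 20) - 195 - 4*(20 - 20)² - 4*(20 - 20)*5)) = √(1738 + (-39*0 - 195 - 4*0² - 4*0*5)) = √(1738 + (0 - 195 - 4*0 + 0)) = √(1738 + (0 - 195 + 0 + 0)) = √(1738 - 195) = √1543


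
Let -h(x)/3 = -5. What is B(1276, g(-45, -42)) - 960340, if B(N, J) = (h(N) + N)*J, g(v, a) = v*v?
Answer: 1653935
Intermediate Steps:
h(x) = 15 (h(x) = -3*(-5) = 15)
g(v, a) = v²
B(N, J) = J*(15 + N) (B(N, J) = (15 + N)*J = J*(15 + N))
B(1276, g(-45, -42)) - 960340 = (-45)²*(15 + 1276) - 960340 = 2025*1291 - 960340 = 2614275 - 960340 = 1653935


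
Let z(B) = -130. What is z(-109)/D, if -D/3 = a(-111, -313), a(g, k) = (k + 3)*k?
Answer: 13/29109 ≈ 0.00044660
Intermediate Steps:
a(g, k) = k*(3 + k) (a(g, k) = (3 + k)*k = k*(3 + k))
D = -291090 (D = -(-939)*(3 - 313) = -(-939)*(-310) = -3*97030 = -291090)
z(-109)/D = -130/(-291090) = -130*(-1/291090) = 13/29109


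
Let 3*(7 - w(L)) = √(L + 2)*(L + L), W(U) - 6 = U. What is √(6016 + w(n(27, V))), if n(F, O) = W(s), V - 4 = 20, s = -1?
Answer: √(54207 - 30*√7)/3 ≈ 77.551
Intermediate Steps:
V = 24 (V = 4 + 20 = 24)
W(U) = 6 + U
n(F, O) = 5 (n(F, O) = 6 - 1 = 5)
w(L) = 7 - 2*L*√(2 + L)/3 (w(L) = 7 - √(L + 2)*(L + L)/3 = 7 - √(2 + L)*2*L/3 = 7 - 2*L*√(2 + L)/3)
√(6016 + w(n(27, V))) = √(6016 + (7 - ⅔*5*√(2 + 5))) = √(6016 + (7 - ⅔*5*√7)) = √(6016 + (7 - 10*√7/3)) = √(6023 - 10*√7/3)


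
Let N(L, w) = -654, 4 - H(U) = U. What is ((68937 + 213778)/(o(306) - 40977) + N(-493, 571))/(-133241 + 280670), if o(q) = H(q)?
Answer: -27279181/6085721691 ≈ -0.0044825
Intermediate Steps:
H(U) = 4 - U
o(q) = 4 - q
((68937 + 213778)/(o(306) - 40977) + N(-493, 571))/(-133241 + 280670) = ((68937 + 213778)/((4 - 1*306) - 40977) - 654)/(-133241 + 280670) = (282715/((4 - 306) - 40977) - 654)/147429 = (282715/(-302 - 40977) - 654)*(1/147429) = (282715/(-41279) - 654)*(1/147429) = (282715*(-1/41279) - 654)*(1/147429) = (-282715/41279 - 654)*(1/147429) = -27279181/41279*1/147429 = -27279181/6085721691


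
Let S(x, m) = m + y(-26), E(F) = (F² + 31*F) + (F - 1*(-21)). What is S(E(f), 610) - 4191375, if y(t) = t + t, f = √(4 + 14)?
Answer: -4190817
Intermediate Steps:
f = 3*√2 (f = √18 = 3*√2 ≈ 4.2426)
y(t) = 2*t
E(F) = 21 + F² + 32*F (E(F) = (F² + 31*F) + (F + 21) = (F² + 31*F) + (21 + F) = 21 + F² + 32*F)
S(x, m) = -52 + m (S(x, m) = m + 2*(-26) = m - 52 = -52 + m)
S(E(f), 610) - 4191375 = (-52 + 610) - 4191375 = 558 - 4191375 = -4190817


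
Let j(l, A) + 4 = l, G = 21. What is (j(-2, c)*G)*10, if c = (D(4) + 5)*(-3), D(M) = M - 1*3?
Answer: -1260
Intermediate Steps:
D(M) = -3 + M (D(M) = M - 3 = -3 + M)
c = -18 (c = ((-3 + 4) + 5)*(-3) = (1 + 5)*(-3) = 6*(-3) = -18)
j(l, A) = -4 + l
(j(-2, c)*G)*10 = ((-4 - 2)*21)*10 = -6*21*10 = -126*10 = -1260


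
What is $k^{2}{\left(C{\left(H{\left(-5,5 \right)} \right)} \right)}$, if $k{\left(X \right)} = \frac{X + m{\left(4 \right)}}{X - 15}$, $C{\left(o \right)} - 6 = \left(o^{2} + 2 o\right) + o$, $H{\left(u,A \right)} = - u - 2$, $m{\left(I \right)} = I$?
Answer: $\frac{784}{81} \approx 9.679$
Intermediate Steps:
$H{\left(u,A \right)} = -2 - u$
$C{\left(o \right)} = 6 + o^{2} + 3 o$ ($C{\left(o \right)} = 6 + \left(\left(o^{2} + 2 o\right) + o\right) = 6 + \left(o^{2} + 3 o\right) = 6 + o^{2} + 3 o$)
$k{\left(X \right)} = \frac{4 + X}{-15 + X}$ ($k{\left(X \right)} = \frac{X + 4}{X - 15} = \frac{4 + X}{-15 + X}$)
$k^{2}{\left(C{\left(H{\left(-5,5 \right)} \right)} \right)} = \left(\frac{4 + \left(6 + \left(-2 - -5\right)^{2} + 3 \left(-2 - -5\right)\right)}{-15 + \left(6 + \left(-2 - -5\right)^{2} + 3 \left(-2 - -5\right)\right)}\right)^{2} = \left(\frac{4 + \left(6 + \left(-2 + 5\right)^{2} + 3 \left(-2 + 5\right)\right)}{-15 + \left(6 + \left(-2 + 5\right)^{2} + 3 \left(-2 + 5\right)\right)}\right)^{2} = \left(\frac{4 + \left(6 + 3^{2} + 3 \cdot 3\right)}{-15 + \left(6 + 3^{2} + 3 \cdot 3\right)}\right)^{2} = \left(\frac{4 + \left(6 + 9 + 9\right)}{-15 + \left(6 + 9 + 9\right)}\right)^{2} = \left(\frac{4 + 24}{-15 + 24}\right)^{2} = \left(\frac{1}{9} \cdot 28\right)^{2} = \left(\frac{28}{9}\right)^{2} = \frac{784}{81}$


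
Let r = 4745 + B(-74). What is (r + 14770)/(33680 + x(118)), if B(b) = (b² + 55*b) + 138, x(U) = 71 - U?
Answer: 21059/33633 ≈ 0.62614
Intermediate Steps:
B(b) = 138 + b² + 55*b
r = 6289 (r = 4745 + (138 + (-74)² + 55*(-74)) = 4745 + (138 + 5476 - 4070) = 4745 + 1544 = 6289)
(r + 14770)/(33680 + x(118)) = (6289 + 14770)/(33680 + (71 - 1*118)) = 21059/(33680 + (71 - 118)) = 21059/(33680 - 47) = 21059/33633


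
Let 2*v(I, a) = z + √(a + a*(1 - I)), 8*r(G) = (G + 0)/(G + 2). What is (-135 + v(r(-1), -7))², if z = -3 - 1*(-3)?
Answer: (1080 - I*√238)²/64 ≈ 18221.0 - 520.67*I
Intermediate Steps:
z = 0 (z = -3 + 3 = 0)
r(G) = G/(8*(2 + G)) (r(G) = ((G + 0)/(G + 2))/8 = (G/(2 + G))/8 = G/(8*(2 + G)))
v(I, a) = √(a + a*(1 - I))/2 (v(I, a) = (0 + √(a + a*(1 - I)))/2 = √(a + a*(1 - I))/2)
(-135 + v(r(-1), -7))² = (-135 + √(-7*(2 - (-1)/(8*(2 - 1))))/2)² = (-135 + √(-7*(2 - (-1)/(8*1)))/2)² = (-135 + √(-7*(2 - (-1)/8))/2)² = (-135 + √(-7*(2 - 1*(-⅛)))/2)² = (-135 + √(-7*(2 + ⅛))/2)² = (-135 + √(-7*17/8)/2)² = (-135 + √(-119/8)/2)² = (-135 + (I*√238/4)/2)² = (-135 + I*√238/8)²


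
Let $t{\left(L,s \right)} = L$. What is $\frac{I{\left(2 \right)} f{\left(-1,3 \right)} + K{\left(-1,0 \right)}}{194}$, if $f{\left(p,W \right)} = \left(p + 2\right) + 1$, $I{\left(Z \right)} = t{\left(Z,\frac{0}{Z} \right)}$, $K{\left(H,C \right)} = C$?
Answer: $\frac{2}{97} \approx 0.020619$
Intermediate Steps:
$I{\left(Z \right)} = Z$
$f{\left(p,W \right)} = 3 + p$ ($f{\left(p,W \right)} = \left(2 + p\right) + 1 = 3 + p$)
$\frac{I{\left(2 \right)} f{\left(-1,3 \right)} + K{\left(-1,0 \right)}}{194} = \frac{2 \left(3 - 1\right) + 0}{194} = \left(2 \cdot 2 + 0\right) \frac{1}{194} = \left(4 + 0\right) \frac{1}{194} = 4 \cdot \frac{1}{194} = \frac{2}{97}$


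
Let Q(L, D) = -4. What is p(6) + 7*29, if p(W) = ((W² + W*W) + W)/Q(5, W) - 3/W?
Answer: 183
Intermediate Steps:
p(W) = -3/W - W²/2 - W/4 (p(W) = ((W² + W*W) + W)/(-4) - 3/W = ((W² + W²) + W)*(-¼) - 3/W = (2*W² + W)*(-¼) - 3/W = (W + 2*W²)*(-¼) - 3/W = (-W²/2 - W/4) - 3/W = -3/W - W²/2 - W/4)
p(6) + 7*29 = (-3/6 - ½*6² - ¼*6) + 7*29 = (-3*⅙ - ½*36 - 3/2) + 203 = (-½ - 18 - 3/2) + 203 = -20 + 203 = 183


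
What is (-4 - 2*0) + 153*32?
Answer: 4892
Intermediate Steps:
(-4 - 2*0) + 153*32 = (-4 + 0) + 4896 = -4 + 4896 = 4892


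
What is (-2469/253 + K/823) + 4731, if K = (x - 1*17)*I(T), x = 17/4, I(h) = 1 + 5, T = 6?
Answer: 1966065495/416438 ≈ 4721.1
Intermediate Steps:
I(h) = 6
x = 17/4 (x = 17*(1/4) = 17/4 ≈ 4.2500)
K = -153/2 (K = (17/4 - 1*17)*6 = (17/4 - 17)*6 = -51/4*6 = -153/2 ≈ -76.500)
(-2469/253 + K/823) + 4731 = (-2469/253 - 153/2/823) + 4731 = (-2469*1/253 - 153/2*1/823) + 4731 = (-2469/253 - 153/1646) + 4731 = -4102683/416438 + 4731 = 1966065495/416438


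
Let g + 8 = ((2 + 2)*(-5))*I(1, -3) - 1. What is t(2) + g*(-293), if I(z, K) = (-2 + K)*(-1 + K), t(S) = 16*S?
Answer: 119869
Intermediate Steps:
I(z, K) = (-1 + K)*(-2 + K)
g = -409 (g = -8 + (((2 + 2)*(-5))*(2 + (-3)² - 3*(-3)) - 1) = -8 + ((4*(-5))*(2 + 9 + 9) - 1) = -8 + (-20*20 - 1) = -8 + (-400 - 1) = -8 - 401 = -409)
t(2) + g*(-293) = 16*2 - 409*(-293) = 32 + 119837 = 119869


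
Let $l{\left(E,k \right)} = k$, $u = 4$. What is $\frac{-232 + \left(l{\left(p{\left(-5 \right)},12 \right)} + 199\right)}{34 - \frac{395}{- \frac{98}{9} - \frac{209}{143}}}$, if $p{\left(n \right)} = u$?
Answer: $- \frac{6069}{19069} \approx -0.31827$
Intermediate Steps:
$p{\left(n \right)} = 4$
$\frac{-232 + \left(l{\left(p{\left(-5 \right)},12 \right)} + 199\right)}{34 - \frac{395}{- \frac{98}{9} - \frac{209}{143}}} = \frac{-232 + \left(12 + 199\right)}{34 - \frac{395}{- \frac{98}{9} - \frac{209}{143}}} = \frac{-232 + 211}{34 - \frac{395}{\left(-98\right) \frac{1}{9} - \frac{19}{13}}} = - \frac{21}{34 - \frac{395}{- \frac{98}{9} - \frac{19}{13}}} = - \frac{21}{34 - \frac{395}{- \frac{1445}{117}}} = - \frac{21}{34 - - \frac{9243}{289}} = - \frac{21}{34 + \frac{9243}{289}} = - \frac{21}{\frac{19069}{289}} = \left(-21\right) \frac{289}{19069} = - \frac{6069}{19069}$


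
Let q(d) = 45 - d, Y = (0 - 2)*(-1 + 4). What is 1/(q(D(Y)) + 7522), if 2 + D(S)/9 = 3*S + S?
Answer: 1/7801 ≈ 0.00012819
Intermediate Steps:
Y = -6 (Y = -2*3 = -6)
D(S) = -18 + 36*S (D(S) = -18 + 9*(3*S + S) = -18 + 9*(4*S) = -18 + 36*S)
1/(q(D(Y)) + 7522) = 1/((45 - (-18 + 36*(-6))) + 7522) = 1/((45 - (-18 - 216)) + 7522) = 1/((45 - 1*(-234)) + 7522) = 1/((45 + 234) + 7522) = 1/(279 + 7522) = 1/7801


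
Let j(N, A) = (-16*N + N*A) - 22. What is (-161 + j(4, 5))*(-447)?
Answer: 101469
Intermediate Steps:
j(N, A) = -22 - 16*N + A*N (j(N, A) = (-16*N + A*N) - 22 = -22 - 16*N + A*N)
(-161 + j(4, 5))*(-447) = (-161 + (-22 - 16*4 + 5*4))*(-447) = (-161 + (-22 - 64 + 20))*(-447) = (-161 - 66)*(-447) = -227*(-447) = 101469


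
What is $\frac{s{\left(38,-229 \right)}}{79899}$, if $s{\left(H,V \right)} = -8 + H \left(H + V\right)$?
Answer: $- \frac{2422}{26633} \approx -0.09094$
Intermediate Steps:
$\frac{s{\left(38,-229 \right)}}{79899} = \frac{-8 + 38^{2} + 38 \left(-229\right)}{79899} = \left(-8 + 1444 - 8702\right) \frac{1}{79899} = \left(-7266\right) \frac{1}{79899} = - \frac{2422}{26633}$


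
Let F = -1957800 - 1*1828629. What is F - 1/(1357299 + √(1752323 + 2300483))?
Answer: -6975573522594220554/1842256522595 + √4052806/1842256522595 ≈ -3.7864e+6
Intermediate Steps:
F = -3786429 (F = -1957800 - 1828629 = -3786429)
F - 1/(1357299 + √(1752323 + 2300483)) = -3786429 - 1/(1357299 + √(1752323 + 2300483)) = -3786429 - 1/(1357299 + √4052806)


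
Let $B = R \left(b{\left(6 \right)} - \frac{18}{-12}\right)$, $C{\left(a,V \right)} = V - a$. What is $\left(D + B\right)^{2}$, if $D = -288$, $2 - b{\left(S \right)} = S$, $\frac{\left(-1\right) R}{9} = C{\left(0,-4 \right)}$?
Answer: $142884$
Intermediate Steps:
$R = 36$ ($R = - 9 \left(-4 - 0\right) = - 9 \left(-4 + 0\right) = \left(-9\right) \left(-4\right) = 36$)
$b{\left(S \right)} = 2 - S$
$B = -90$ ($B = 36 \left(\left(2 - 6\right) - \frac{18}{-12}\right) = 36 \left(\left(2 - 6\right) - - \frac{3}{2}\right) = 36 \left(-4 + \frac{3}{2}\right) = 36 \left(- \frac{5}{2}\right) = -90$)
$\left(D + B\right)^{2} = \left(-288 - 90\right)^{2} = \left(-378\right)^{2} = 142884$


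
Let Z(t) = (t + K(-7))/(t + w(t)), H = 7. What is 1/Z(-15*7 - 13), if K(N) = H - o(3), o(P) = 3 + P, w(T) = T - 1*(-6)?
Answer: 230/117 ≈ 1.9658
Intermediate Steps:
w(T) = 6 + T (w(T) = T + 6 = 6 + T)
K(N) = 1 (K(N) = 7 - (3 + 3) = 7 - 1*6 = 7 - 6 = 1)
Z(t) = (1 + t)/(6 + 2*t) (Z(t) = (t + 1)/(t + (6 + t)) = (1 + t)/(6 + 2*t))
1/Z(-15*7 - 13) = 1/((1 + (-15*7 - 13))/(2*(3 + (-15*7 - 13)))) = 1/((1 + (-105 - 13))/(2*(3 + (-105 - 13)))) = 1/((1 - 118)/(2*(3 - 118))) = 1/((1/2)*(-117)/(-115)) = 1/((1/2)*(-1/115)*(-117)) = 1/(117/230) = 230/117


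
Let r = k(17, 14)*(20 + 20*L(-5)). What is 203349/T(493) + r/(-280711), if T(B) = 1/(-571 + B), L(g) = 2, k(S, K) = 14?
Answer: -4452419489682/280711 ≈ -1.5861e+7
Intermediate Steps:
r = 840 (r = 14*(20 + 20*2) = 14*(20 + 40) = 14*60 = 840)
203349/T(493) + r/(-280711) = 203349/(1/(-571 + 493)) + 840/(-280711) = 203349/(1/(-78)) + 840*(-1/280711) = 203349/(-1/78) - 840/280711 = 203349*(-78) - 840/280711 = -15861222 - 840/280711 = -4452419489682/280711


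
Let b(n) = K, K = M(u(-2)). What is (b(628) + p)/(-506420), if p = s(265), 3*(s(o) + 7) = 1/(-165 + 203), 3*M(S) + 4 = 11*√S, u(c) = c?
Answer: 949/57731880 - 11*I*√2/1519260 ≈ 1.6438e-5 - 1.0239e-5*I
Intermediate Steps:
M(S) = -4/3 + 11*√S/3 (M(S) = -4/3 + (11*√S)/3 = -4/3 + 11*√S/3)
K = -4/3 + 11*I*√2/3 (K = -4/3 + 11*√(-2)/3 = -4/3 + 11*(I*√2)/3 = -4/3 + 11*I*√2/3 ≈ -1.3333 + 5.1854*I)
s(o) = -797/114 (s(o) = -7 + 1/(3*(-165 + 203)) = -7 + (⅓)/38 = -7 + (⅓)*(1/38) = -7 + 1/114 = -797/114)
b(n) = -4/3 + 11*I*√2/3
p = -797/114 ≈ -6.9912
(b(628) + p)/(-506420) = ((-4/3 + 11*I*√2/3) - 797/114)/(-506420) = (-949/114 + 11*I*√2/3)*(-1/506420) = 949/57731880 - 11*I*√2/1519260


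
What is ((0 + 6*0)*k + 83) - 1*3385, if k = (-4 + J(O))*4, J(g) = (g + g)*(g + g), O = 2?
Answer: -3302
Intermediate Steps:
J(g) = 4*g² (J(g) = (2*g)*(2*g) = 4*g²)
k = 48 (k = (-4 + 4*2²)*4 = (-4 + 4*4)*4 = (-4 + 16)*4 = 12*4 = 48)
((0 + 6*0)*k + 83) - 1*3385 = ((0 + 6*0)*48 + 83) - 1*3385 = ((0 + 0)*48 + 83) - 3385 = (0*48 + 83) - 3385 = (0 + 83) - 3385 = 83 - 3385 = -3302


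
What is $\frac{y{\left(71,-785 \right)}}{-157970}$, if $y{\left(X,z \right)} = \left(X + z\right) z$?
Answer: $- \frac{56049}{15797} \approx -3.5481$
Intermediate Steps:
$y{\left(X,z \right)} = z \left(X + z\right)$
$\frac{y{\left(71,-785 \right)}}{-157970} = \frac{\left(-785\right) \left(71 - 785\right)}{-157970} = \left(-785\right) \left(-714\right) \left(- \frac{1}{157970}\right) = 560490 \left(- \frac{1}{157970}\right) = - \frac{56049}{15797}$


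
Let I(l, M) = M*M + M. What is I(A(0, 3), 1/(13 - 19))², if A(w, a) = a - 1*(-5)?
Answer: 25/1296 ≈ 0.019290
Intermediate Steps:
A(w, a) = 5 + a (A(w, a) = a + 5 = 5 + a)
I(l, M) = M + M² (I(l, M) = M² + M = M + M²)
I(A(0, 3), 1/(13 - 19))² = ((1 + 1/(13 - 19))/(13 - 19))² = ((1 + 1/(-6))/(-6))² = (-(1 - ⅙)/6)² = (-⅙*⅚)² = (-5/36)² = 25/1296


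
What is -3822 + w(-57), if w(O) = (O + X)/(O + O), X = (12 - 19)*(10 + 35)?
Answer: -72556/19 ≈ -3818.7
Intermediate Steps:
X = -315 (X = -7*45 = -315)
w(O) = (-315 + O)/(2*O) (w(O) = (O - 315)/(O + O) = (-315 + O)/((2*O)) = (-315 + O)*(1/(2*O)) = (-315 + O)/(2*O))
-3822 + w(-57) = -3822 + (½)*(-315 - 57)/(-57) = -3822 + (½)*(-1/57)*(-372) = -3822 + 62/19 = -72556/19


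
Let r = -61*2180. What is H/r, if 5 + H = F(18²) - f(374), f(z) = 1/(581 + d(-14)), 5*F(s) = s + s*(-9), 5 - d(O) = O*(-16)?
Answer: 947359/240693800 ≈ 0.0039359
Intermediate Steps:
d(O) = 5 + 16*O (d(O) = 5 - O*(-16) = 5 - (-16)*O = 5 + 16*O)
F(s) = -8*s/5 (F(s) = (s + s*(-9))/5 = (s - 9*s)/5 = (-8*s)/5 = -8*s/5)
r = -132980
f(z) = 1/362 (f(z) = 1/(581 + (5 + 16*(-14))) = 1/(581 + (5 - 224)) = 1/(581 - 219) = 1/362)
H = -947359/1810 (H = -5 + (-8/5*18² - 1*1/362) = -5 + (-8/5*324 - 1/362) = -5 + (-2592/5 - 1/362) = -5 - 938309/1810 = -947359/1810 ≈ -523.40)
H/r = -947359/1810/(-132980) = -947359/1810*(-1/132980) = 947359/240693800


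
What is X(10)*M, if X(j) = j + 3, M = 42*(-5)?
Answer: -2730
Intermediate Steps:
M = -210
X(j) = 3 + j
X(10)*M = (3 + 10)*(-210) = 13*(-210) = -2730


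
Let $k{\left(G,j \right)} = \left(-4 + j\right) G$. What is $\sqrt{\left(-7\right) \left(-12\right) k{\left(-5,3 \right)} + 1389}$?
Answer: $3 \sqrt{201} \approx 42.532$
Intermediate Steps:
$k{\left(G,j \right)} = G \left(-4 + j\right)$
$\sqrt{\left(-7\right) \left(-12\right) k{\left(-5,3 \right)} + 1389} = \sqrt{\left(-7\right) \left(-12\right) \left(- 5 \left(-4 + 3\right)\right) + 1389} = \sqrt{84 \left(\left(-5\right) \left(-1\right)\right) + 1389} = \sqrt{84 \cdot 5 + 1389} = \sqrt{420 + 1389} = \sqrt{1809} = 3 \sqrt{201}$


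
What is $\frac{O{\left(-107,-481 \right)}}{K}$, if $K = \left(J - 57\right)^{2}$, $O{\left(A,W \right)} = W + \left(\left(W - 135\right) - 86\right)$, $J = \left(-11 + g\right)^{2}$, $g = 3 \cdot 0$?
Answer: $- \frac{1183}{4096} \approx -0.28882$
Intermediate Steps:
$g = 0$
$J = 121$ ($J = \left(-11 + 0\right)^{2} = \left(-11\right)^{2} = 121$)
$O{\left(A,W \right)} = -221 + 2 W$ ($O{\left(A,W \right)} = W + \left(\left(-135 + W\right) - 86\right) = W + \left(-221 + W\right) = -221 + 2 W$)
$K = 4096$ ($K = \left(121 - 57\right)^{2} = 64^{2} = 4096$)
$\frac{O{\left(-107,-481 \right)}}{K} = \frac{-221 + 2 \left(-481\right)}{4096} = \left(-221 - 962\right) \frac{1}{4096} = \left(-1183\right) \frac{1}{4096} = - \frac{1183}{4096}$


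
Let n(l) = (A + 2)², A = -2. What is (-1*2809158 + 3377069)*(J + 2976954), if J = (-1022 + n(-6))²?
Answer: 2283818876018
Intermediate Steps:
n(l) = 0 (n(l) = (-2 + 2)² = 0² = 0)
J = 1044484 (J = (-1022 + 0)² = (-1022)² = 1044484)
(-1*2809158 + 3377069)*(J + 2976954) = (-1*2809158 + 3377069)*(1044484 + 2976954) = (-2809158 + 3377069)*4021438 = 567911*4021438 = 2283818876018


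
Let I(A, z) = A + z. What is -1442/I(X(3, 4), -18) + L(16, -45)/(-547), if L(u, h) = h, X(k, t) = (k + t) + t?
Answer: 112727/547 ≈ 206.08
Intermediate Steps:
X(k, t) = k + 2*t
-1442/I(X(3, 4), -18) + L(16, -45)/(-547) = -1442/((3 + 2*4) - 18) - 45/(-547) = -1442/((3 + 8) - 18) - 45*(-1/547) = -1442/(11 - 18) + 45/547 = -1442/(-7) + 45/547 = -1442*(-1/7) + 45/547 = 206 + 45/547 = 112727/547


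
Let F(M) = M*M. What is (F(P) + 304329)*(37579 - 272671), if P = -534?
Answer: -138583207620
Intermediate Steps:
F(M) = M²
(F(P) + 304329)*(37579 - 272671) = ((-534)² + 304329)*(37579 - 272671) = (285156 + 304329)*(-235092) = 589485*(-235092) = -138583207620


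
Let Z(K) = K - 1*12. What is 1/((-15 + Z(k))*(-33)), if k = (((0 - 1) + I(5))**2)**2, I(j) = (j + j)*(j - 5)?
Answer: 1/858 ≈ 0.0011655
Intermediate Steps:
I(j) = 2*j*(-5 + j) (I(j) = (2*j)*(-5 + j) = 2*j*(-5 + j))
k = 1 (k = (((0 - 1) + 2*5*(-5 + 5))**2)**2 = ((-1 + 2*5*0)**2)**2 = ((-1 + 0)**2)**2 = ((-1)**2)**2 = 1**2 = 1)
Z(K) = -12 + K (Z(K) = K - 12 = -12 + K)
1/((-15 + Z(k))*(-33)) = 1/((-15 + (-12 + 1))*(-33)) = 1/((-15 - 11)*(-33)) = 1/(-26*(-33)) = 1/858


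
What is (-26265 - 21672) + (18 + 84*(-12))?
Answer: -48927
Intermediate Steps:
(-26265 - 21672) + (18 + 84*(-12)) = -47937 + (18 - 1008) = -47937 - 990 = -48927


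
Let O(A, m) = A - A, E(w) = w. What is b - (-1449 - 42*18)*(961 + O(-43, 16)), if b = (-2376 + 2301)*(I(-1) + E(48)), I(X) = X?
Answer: 2115480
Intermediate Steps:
O(A, m) = 0
b = -3525 (b = (-2376 + 2301)*(-1 + 48) = -75*47 = -3525)
b - (-1449 - 42*18)*(961 + O(-43, 16)) = -3525 - (-1449 - 42*18)*(961 + 0) = -3525 - (-1449 - 756)*961 = -3525 - (-2205)*961 = -3525 - 1*(-2119005) = -3525 + 2119005 = 2115480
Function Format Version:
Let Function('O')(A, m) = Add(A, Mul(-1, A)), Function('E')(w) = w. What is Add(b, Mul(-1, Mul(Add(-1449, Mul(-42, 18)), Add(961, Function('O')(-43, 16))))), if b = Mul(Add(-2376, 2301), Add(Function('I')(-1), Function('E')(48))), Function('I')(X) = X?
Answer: 2115480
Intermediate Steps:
Function('O')(A, m) = 0
b = -3525 (b = Mul(Add(-2376, 2301), Add(-1, 48)) = Mul(-75, 47) = -3525)
Add(b, Mul(-1, Mul(Add(-1449, Mul(-42, 18)), Add(961, Function('O')(-43, 16))))) = Add(-3525, Mul(-1, Mul(Add(-1449, Mul(-42, 18)), Add(961, 0)))) = Add(-3525, Mul(-1, Mul(Add(-1449, -756), 961))) = Add(-3525, Mul(-1, Mul(-2205, 961))) = Add(-3525, Mul(-1, -2119005)) = Add(-3525, 2119005) = 2115480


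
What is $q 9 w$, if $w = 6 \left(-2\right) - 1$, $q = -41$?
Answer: $4797$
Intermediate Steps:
$w = -13$ ($w = -12 - 1 = -13$)
$q 9 w = \left(-41\right) 9 \left(-13\right) = \left(-369\right) \left(-13\right) = 4797$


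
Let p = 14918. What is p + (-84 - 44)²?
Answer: 31302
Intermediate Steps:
p + (-84 - 44)² = 14918 + (-84 - 44)² = 14918 + (-128)² = 14918 + 16384 = 31302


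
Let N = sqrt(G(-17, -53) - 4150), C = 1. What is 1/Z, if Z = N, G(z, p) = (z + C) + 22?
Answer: -I*sqrt(259)/1036 ≈ -0.015534*I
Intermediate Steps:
G(z, p) = 23 + z (G(z, p) = (z + 1) + 22 = (1 + z) + 22 = 23 + z)
N = 4*I*sqrt(259) (N = sqrt((23 - 17) - 4150) = sqrt(6 - 4150) = sqrt(-4144) = 4*I*sqrt(259) ≈ 64.374*I)
Z = 4*I*sqrt(259) ≈ 64.374*I
1/Z = 1/(4*I*sqrt(259)) = -I*sqrt(259)/1036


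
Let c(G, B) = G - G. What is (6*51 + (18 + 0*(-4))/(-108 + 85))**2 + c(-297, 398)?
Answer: 49280400/529 ≈ 93158.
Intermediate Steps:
c(G, B) = 0
(6*51 + (18 + 0*(-4))/(-108 + 85))**2 + c(-297, 398) = (6*51 + (18 + 0*(-4))/(-108 + 85))**2 + 0 = (306 + (18 + 0)/(-23))**2 + 0 = (306 + 18*(-1/23))**2 + 0 = (306 - 18/23)**2 + 0 = (7020/23)**2 + 0 = 49280400/529 + 0 = 49280400/529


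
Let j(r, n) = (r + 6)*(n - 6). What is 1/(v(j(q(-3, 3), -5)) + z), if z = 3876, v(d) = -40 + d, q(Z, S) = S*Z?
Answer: 1/3869 ≈ 0.00025846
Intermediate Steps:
j(r, n) = (-6 + n)*(6 + r) (j(r, n) = (6 + r)*(-6 + n) = (-6 + n)*(6 + r))
1/(v(j(q(-3, 3), -5)) + z) = 1/((-40 + (-36 - 18*(-3) + 6*(-5) - 15*(-3))) + 3876) = 1/((-40 + (-36 - 6*(-9) - 30 - 5*(-9))) + 3876) = 1/((-40 + (-36 + 54 - 30 + 45)) + 3876) = 1/((-40 + 33) + 3876) = 1/(-7 + 3876) = 1/3869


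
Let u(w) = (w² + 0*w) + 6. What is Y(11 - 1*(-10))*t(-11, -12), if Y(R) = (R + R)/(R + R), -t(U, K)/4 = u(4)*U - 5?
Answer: 988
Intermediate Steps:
u(w) = 6 + w² (u(w) = (w² + 0) + 6 = w² + 6 = 6 + w²)
t(U, K) = 20 - 88*U (t(U, K) = -4*((6 + 4²)*U - 5) = -4*((6 + 16)*U - 5) = -4*(22*U - 5) = -4*(-5 + 22*U) = 20 - 88*U)
Y(R) = 1 (Y(R) = (2*R)/((2*R)) = (2*R)*(1/(2*R)) = 1)
Y(11 - 1*(-10))*t(-11, -12) = 1*(20 - 88*(-11)) = 1*(20 + 968) = 1*988 = 988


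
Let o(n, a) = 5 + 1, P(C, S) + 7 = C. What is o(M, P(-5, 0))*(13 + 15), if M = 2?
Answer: 168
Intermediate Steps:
P(C, S) = -7 + C
o(n, a) = 6
o(M, P(-5, 0))*(13 + 15) = 6*(13 + 15) = 6*28 = 168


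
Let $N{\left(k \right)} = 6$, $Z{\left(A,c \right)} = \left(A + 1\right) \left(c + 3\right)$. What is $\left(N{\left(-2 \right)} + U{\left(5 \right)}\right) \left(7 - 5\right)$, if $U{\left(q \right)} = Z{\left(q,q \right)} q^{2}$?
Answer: $2412$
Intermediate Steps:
$Z{\left(A,c \right)} = \left(1 + A\right) \left(3 + c\right)$
$U{\left(q \right)} = q^{2} \left(3 + q^{2} + 4 q\right)$ ($U{\left(q \right)} = \left(3 + q + 3 q + q q\right) q^{2} = \left(3 + q + 3 q + q^{2}\right) q^{2} = \left(3 + q^{2} + 4 q\right) q^{2} = q^{2} \left(3 + q^{2} + 4 q\right)$)
$\left(N{\left(-2 \right)} + U{\left(5 \right)}\right) \left(7 - 5\right) = \left(6 + 5^{2} \left(3 + 5^{2} + 4 \cdot 5\right)\right) \left(7 - 5\right) = \left(6 + 25 \left(3 + 25 + 20\right)\right) \left(7 - 5\right) = \left(6 + 25 \cdot 48\right) 2 = \left(6 + 1200\right) 2 = 1206 \cdot 2 = 2412$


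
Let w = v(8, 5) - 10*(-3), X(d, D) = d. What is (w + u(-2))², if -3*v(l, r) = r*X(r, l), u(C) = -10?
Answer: 1225/9 ≈ 136.11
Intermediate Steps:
v(l, r) = -r²/3 (v(l, r) = -r*r/3 = -r²/3)
w = 65/3 (w = -⅓*5² - 10*(-3) = -⅓*25 - 1*(-30) = -25/3 + 30 = 65/3 ≈ 21.667)
(w + u(-2))² = (65/3 - 10)² = (35/3)² = 1225/9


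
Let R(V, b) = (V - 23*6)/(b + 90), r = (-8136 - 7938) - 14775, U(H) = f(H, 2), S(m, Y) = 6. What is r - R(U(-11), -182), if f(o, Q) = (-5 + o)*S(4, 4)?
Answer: -1419171/46 ≈ -30852.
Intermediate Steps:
f(o, Q) = -30 + 6*o (f(o, Q) = (-5 + o)*6 = -30 + 6*o)
U(H) = -30 + 6*H
r = -30849 (r = -16074 - 14775 = -30849)
R(V, b) = (-138 + V)/(90 + b) (R(V, b) = (V - 138)/(90 + b) = (-138 + V)/(90 + b))
r - R(U(-11), -182) = -30849 - (-138 + (-30 + 6*(-11)))/(90 - 182) = -30849 - (-138 + (-30 - 66))/(-92) = -30849 - (-1)*(-138 - 96)/92 = -30849 - (-1)*(-234)/92 = -30849 - 1*117/46 = -30849 - 117/46 = -1419171/46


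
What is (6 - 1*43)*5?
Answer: -185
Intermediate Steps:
(6 - 1*43)*5 = (6 - 43)*5 = -37*5 = -185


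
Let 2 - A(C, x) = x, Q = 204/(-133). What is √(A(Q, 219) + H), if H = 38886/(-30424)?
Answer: I*√12627659941/7606 ≈ 14.774*I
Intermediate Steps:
Q = -204/133 (Q = 204*(-1/133) = -204/133 ≈ -1.5338)
A(C, x) = 2 - x
H = -19443/15212 (H = 38886*(-1/30424) = -19443/15212 ≈ -1.2781)
√(A(Q, 219) + H) = √((2 - 1*219) - 19443/15212) = √((2 - 219) - 19443/15212) = √(-217 - 19443/15212) = √(-3320447/15212) = I*√12627659941/7606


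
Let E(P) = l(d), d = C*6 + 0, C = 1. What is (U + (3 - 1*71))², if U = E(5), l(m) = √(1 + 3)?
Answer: 4356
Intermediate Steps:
d = 6 (d = 1*6 + 0 = 6 + 0 = 6)
l(m) = 2 (l(m) = √4 = 2)
E(P) = 2
U = 2
(U + (3 - 1*71))² = (2 + (3 - 1*71))² = (2 + (3 - 71))² = (2 - 68)² = (-66)² = 4356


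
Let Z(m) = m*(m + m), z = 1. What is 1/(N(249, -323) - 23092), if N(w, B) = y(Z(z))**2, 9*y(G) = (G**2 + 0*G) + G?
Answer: -9/207824 ≈ -4.3306e-5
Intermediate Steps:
Z(m) = 2*m**2 (Z(m) = m*(2*m) = 2*m**2)
y(G) = G/9 + G**2/9 (y(G) = ((G**2 + 0*G) + G)/9 = ((G**2 + 0) + G)/9 = (G**2 + G)/9 = (G + G**2)/9 = G/9 + G**2/9)
N(w, B) = 4/9 (N(w, B) = ((2*1**2)*(1 + 2*1**2)/9)**2 = ((2*1)*(1 + 2*1)/9)**2 = ((1/9)*2*(1 + 2))**2 = ((1/9)*2*3)**2 = (2/3)**2 = 4/9)
1/(N(249, -323) - 23092) = 1/(4/9 - 23092) = 1/(-207824/9) = -9/207824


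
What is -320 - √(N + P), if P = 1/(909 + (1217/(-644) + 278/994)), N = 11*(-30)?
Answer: -320 - I*√11592917595255758/5927071 ≈ -320.0 - 18.166*I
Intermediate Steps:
N = -330
P = 6532/5927071 (P = 1/(909 + (1217*(-1/644) + 278*(1/994))) = 1/(909 + (-1217/644 + 139/497)) = 1/(909 - 10517/6532) = 1/(5927071/6532) = 6532/5927071 ≈ 0.0011021)
-320 - √(N + P) = -320 - √(-330 + 6532/5927071) = -320 - √(-1955926898/5927071) = -320 - I*√11592917595255758/5927071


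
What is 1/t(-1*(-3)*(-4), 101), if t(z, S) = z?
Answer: -1/12 ≈ -0.083333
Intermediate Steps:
1/t(-1*(-3)*(-4), 101) = 1/(-1*(-3)*(-4)) = 1/(3*(-4)) = 1/(-12) = -1/12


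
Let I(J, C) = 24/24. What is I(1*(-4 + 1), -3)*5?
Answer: 5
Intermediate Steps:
I(J, C) = 1 (I(J, C) = 24*(1/24) = 1)
I(1*(-4 + 1), -3)*5 = 1*5 = 5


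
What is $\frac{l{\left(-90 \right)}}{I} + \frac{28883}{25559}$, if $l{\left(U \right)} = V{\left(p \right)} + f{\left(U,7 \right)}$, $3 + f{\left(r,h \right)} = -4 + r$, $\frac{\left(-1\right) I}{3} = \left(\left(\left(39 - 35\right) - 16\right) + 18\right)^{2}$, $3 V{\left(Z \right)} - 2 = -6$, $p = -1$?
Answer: $\frac{16897997}{8281116} \approx 2.0405$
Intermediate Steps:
$V{\left(Z \right)} = - \frac{4}{3}$ ($V{\left(Z \right)} = \frac{2}{3} + \frac{1}{3} \left(-6\right) = \frac{2}{3} - 2 = - \frac{4}{3}$)
$I = -108$ ($I = - 3 \left(\left(\left(39 - 35\right) - 16\right) + 18\right)^{2} = - 3 \left(\left(4 - 16\right) + 18\right)^{2} = - 3 \left(-12 + 18\right)^{2} = - 3 \cdot 6^{2} = \left(-3\right) 36 = -108$)
$f{\left(r,h \right)} = -7 + r$ ($f{\left(r,h \right)} = -3 + \left(-4 + r\right) = -7 + r$)
$l{\left(U \right)} = - \frac{25}{3} + U$ ($l{\left(U \right)} = - \frac{4}{3} + \left(-7 + U\right) = - \frac{25}{3} + U$)
$\frac{l{\left(-90 \right)}}{I} + \frac{28883}{25559} = \frac{- \frac{25}{3} - 90}{-108} + \frac{28883}{25559} = \left(- \frac{295}{3}\right) \left(- \frac{1}{108}\right) + 28883 \cdot \frac{1}{25559} = \frac{295}{324} + \frac{28883}{25559} = \frac{16897997}{8281116}$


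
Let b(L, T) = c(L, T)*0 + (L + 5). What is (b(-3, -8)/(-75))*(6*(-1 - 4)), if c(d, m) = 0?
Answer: ⅘ ≈ 0.80000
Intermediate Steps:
b(L, T) = 5 + L (b(L, T) = 0*0 + (L + 5) = 0 + (5 + L) = 5 + L)
(b(-3, -8)/(-75))*(6*(-1 - 4)) = ((5 - 3)/(-75))*(6*(-1 - 4)) = (-1/75*2)*(6*(-5)) = -2/75*(-30) = ⅘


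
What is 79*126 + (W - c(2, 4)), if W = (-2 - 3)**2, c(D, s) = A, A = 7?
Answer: 9972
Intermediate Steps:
c(D, s) = 7
W = 25 (W = (-5)**2 = 25)
79*126 + (W - c(2, 4)) = 79*126 + (25 - 1*7) = 9954 + (25 - 7) = 9954 + 18 = 9972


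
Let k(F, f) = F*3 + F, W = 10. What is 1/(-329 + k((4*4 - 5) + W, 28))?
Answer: -1/245 ≈ -0.0040816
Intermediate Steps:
k(F, f) = 4*F (k(F, f) = 3*F + F = 4*F)
1/(-329 + k((4*4 - 5) + W, 28)) = 1/(-329 + 4*((4*4 - 5) + 10)) = 1/(-329 + 4*((16 - 5) + 10)) = 1/(-329 + 4*(11 + 10)) = 1/(-329 + 4*21) = 1/(-329 + 84) = 1/(-245) = -1/245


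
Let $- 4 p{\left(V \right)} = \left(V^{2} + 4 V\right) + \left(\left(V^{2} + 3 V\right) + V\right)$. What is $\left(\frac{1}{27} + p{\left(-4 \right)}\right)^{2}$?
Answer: $\frac{1}{729} \approx 0.0013717$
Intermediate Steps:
$p{\left(V \right)} = - 2 V - \frac{V^{2}}{2}$ ($p{\left(V \right)} = - \frac{\left(V^{2} + 4 V\right) + \left(\left(V^{2} + 3 V\right) + V\right)}{4} = - \frac{\left(V^{2} + 4 V\right) + \left(V^{2} + 4 V\right)}{4} = - \frac{2 V^{2} + 8 V}{4} = - 2 V - \frac{V^{2}}{2}$)
$\left(\frac{1}{27} + p{\left(-4 \right)}\right)^{2} = \left(\frac{1}{27} - - 2 \left(4 - 4\right)\right)^{2} = \left(\frac{1}{27} - \left(-2\right) 0\right)^{2} = \left(\frac{1}{27} + 0\right)^{2} = \left(\frac{1}{27}\right)^{2} = \frac{1}{729}$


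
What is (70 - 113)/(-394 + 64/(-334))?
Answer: 7181/65830 ≈ 0.10908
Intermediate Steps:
(70 - 113)/(-394 + 64/(-334)) = -43/(-394 + 64*(-1/334)) = -43/(-394 - 32/167) = -43/(-65830/167) = -43*(-167/65830) = 7181/65830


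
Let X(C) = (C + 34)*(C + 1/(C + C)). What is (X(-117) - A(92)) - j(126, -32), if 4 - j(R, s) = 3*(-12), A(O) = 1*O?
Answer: 2241569/234 ≈ 9579.4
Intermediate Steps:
A(O) = O
j(R, s) = 40 (j(R, s) = 4 - 3*(-12) = 4 - 1*(-36) = 4 + 36 = 40)
X(C) = (34 + C)*(C + 1/(2*C))
(X(-117) - A(92)) - j(126, -32) = ((1/2 + (-117)**2 + 17/(-117) + 34*(-117)) - 1*92) - 1*40 = ((1/2 + 13689 + 17*(-1/117) - 3978) - 92) - 40 = ((1/2 + 13689 - 17/117 - 3978) - 92) - 40 = (2272457/234 - 92) - 40 = 2250929/234 - 40 = 2241569/234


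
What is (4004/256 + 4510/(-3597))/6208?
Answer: 301087/129921024 ≈ 0.0023175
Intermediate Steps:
(4004/256 + 4510/(-3597))/6208 = (4004*(1/256) + 4510*(-1/3597))*(1/6208) = (1001/64 - 410/327)*(1/6208) = (301087/20928)*(1/6208) = 301087/129921024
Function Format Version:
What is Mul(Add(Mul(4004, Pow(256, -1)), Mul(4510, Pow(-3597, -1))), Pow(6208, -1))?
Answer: Rational(301087, 129921024) ≈ 0.0023175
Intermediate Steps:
Mul(Add(Mul(4004, Pow(256, -1)), Mul(4510, Pow(-3597, -1))), Pow(6208, -1)) = Mul(Add(Mul(4004, Rational(1, 256)), Mul(4510, Rational(-1, 3597))), Rational(1, 6208)) = Mul(Add(Rational(1001, 64), Rational(-410, 327)), Rational(1, 6208)) = Mul(Rational(301087, 20928), Rational(1, 6208)) = Rational(301087, 129921024)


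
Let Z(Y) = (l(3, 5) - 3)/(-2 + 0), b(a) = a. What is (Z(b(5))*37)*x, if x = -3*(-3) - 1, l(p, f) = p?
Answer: 0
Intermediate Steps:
x = 8 (x = 9 - 1 = 8)
Z(Y) = 0 (Z(Y) = (3 - 3)/(-2 + 0) = 0/(-2) = 0*(-1/2) = 0)
(Z(b(5))*37)*x = (0*37)*8 = 0*8 = 0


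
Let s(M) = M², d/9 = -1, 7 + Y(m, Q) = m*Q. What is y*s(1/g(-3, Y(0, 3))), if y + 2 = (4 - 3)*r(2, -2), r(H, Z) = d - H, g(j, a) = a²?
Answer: -13/2401 ≈ -0.0054144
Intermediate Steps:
Y(m, Q) = -7 + Q*m (Y(m, Q) = -7 + m*Q = -7 + Q*m)
d = -9 (d = 9*(-1) = -9)
r(H, Z) = -9 - H
y = -13 (y = -2 + (4 - 3)*(-9 - 1*2) = -2 + 1*(-9 - 2) = -2 + 1*(-11) = -2 - 11 = -13)
y*s(1/g(-3, Y(0, 3))) = -13/(-7 + 3*0)⁴ = -13/(-7 + 0)⁴ = -13*(1/((-7)²))² = -13*(1/49)² = -13*1/2401 = -13/2401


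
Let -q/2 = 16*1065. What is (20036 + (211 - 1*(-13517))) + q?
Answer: -316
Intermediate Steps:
q = -34080 (q = -32*1065 = -2*17040 = -34080)
(20036 + (211 - 1*(-13517))) + q = (20036 + (211 - 1*(-13517))) - 34080 = (20036 + (211 + 13517)) - 34080 = (20036 + 13728) - 34080 = 33764 - 34080 = -316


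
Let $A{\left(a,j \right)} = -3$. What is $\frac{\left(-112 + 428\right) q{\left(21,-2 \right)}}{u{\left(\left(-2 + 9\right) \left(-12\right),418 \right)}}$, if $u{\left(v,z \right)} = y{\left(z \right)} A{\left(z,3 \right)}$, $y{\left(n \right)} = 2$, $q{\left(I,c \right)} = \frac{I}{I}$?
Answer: $- \frac{158}{3} \approx -52.667$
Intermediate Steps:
$q{\left(I,c \right)} = 1$
$u{\left(v,z \right)} = -6$ ($u{\left(v,z \right)} = 2 \left(-3\right) = -6$)
$\frac{\left(-112 + 428\right) q{\left(21,-2 \right)}}{u{\left(\left(-2 + 9\right) \left(-12\right),418 \right)}} = \frac{\left(-112 + 428\right) 1}{-6} = 316 \cdot 1 \left(- \frac{1}{6}\right) = 316 \left(- \frac{1}{6}\right) = - \frac{158}{3}$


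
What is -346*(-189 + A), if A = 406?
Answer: -75082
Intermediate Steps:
-346*(-189 + A) = -346*(-189 + 406) = -346*217 = -75082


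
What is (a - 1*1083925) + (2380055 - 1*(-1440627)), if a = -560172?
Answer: 2176585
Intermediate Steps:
(a - 1*1083925) + (2380055 - 1*(-1440627)) = (-560172 - 1*1083925) + (2380055 - 1*(-1440627)) = (-560172 - 1083925) + (2380055 + 1440627) = -1644097 + 3820682 = 2176585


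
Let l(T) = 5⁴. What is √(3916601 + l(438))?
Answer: √3917226 ≈ 1979.2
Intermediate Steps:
l(T) = 625
√(3916601 + l(438)) = √(3916601 + 625) = √3917226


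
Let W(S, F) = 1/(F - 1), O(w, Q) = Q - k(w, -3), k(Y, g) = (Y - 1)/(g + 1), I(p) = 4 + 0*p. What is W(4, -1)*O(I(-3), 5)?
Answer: -13/4 ≈ -3.2500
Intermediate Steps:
I(p) = 4 (I(p) = 4 + 0 = 4)
k(Y, g) = (-1 + Y)/(1 + g)
O(w, Q) = -½ + Q + w/2 (O(w, Q) = Q - (-1 + w)/(1 - 3) = Q - (-1 + w)/(-2) = Q - (-1)*(-1 + w)/2 = Q - (½ - w/2) = Q + (-½ + w/2) = -½ + Q + w/2)
W(S, F) = 1/(-1 + F)
W(4, -1)*O(I(-3), 5) = (-½ + 5 + (½)*4)/(-1 - 1) = (-½ + 5 + 2)/(-2) = -½*13/2 = -13/4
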